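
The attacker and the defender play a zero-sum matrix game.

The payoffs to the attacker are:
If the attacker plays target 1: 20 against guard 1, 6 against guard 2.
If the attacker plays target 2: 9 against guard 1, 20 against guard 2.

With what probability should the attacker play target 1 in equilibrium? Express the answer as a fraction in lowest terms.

11/25

Row minima are 6 and 9, so the attacker's maximin is 9; column maxima are 20 and 20, so the defender's minimax is 20. These differ, so the equilibrium is in mixed strategies.
Let the attacker play target 1 with probability p. The defender is indifferent when 20p + 9(1−p) = 6p + 20(1−p), giving p = 11/25.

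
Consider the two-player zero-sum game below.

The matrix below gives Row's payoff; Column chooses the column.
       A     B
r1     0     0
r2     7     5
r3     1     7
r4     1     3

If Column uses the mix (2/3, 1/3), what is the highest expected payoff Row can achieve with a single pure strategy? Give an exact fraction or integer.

19/3

r1: (0)·(2/3) + (0)·(1/3) = 0.
r2: (7)·(2/3) + (5)·(1/3) = 19/3.
r3: (1)·(2/3) + (7)·(1/3) = 3.
r4: (1)·(2/3) + (3)·(1/3) = 5/3.
The best pure response is r2 with expected payoff 19/3.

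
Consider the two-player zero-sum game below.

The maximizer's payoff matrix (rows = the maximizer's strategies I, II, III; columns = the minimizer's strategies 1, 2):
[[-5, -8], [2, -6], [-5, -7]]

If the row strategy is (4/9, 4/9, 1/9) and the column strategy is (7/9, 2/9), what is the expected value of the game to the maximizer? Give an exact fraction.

Against (7/9, 2/9), each row's expected payoff is I: -17/3; II: 2/9; III: -49/9.
Taking the (4/9, 4/9, 1/9)-weighted average: (4/9)·(-17/3) + (4/9)·(2/9) + (1/9)·(-49/9) = -245/81.

-245/81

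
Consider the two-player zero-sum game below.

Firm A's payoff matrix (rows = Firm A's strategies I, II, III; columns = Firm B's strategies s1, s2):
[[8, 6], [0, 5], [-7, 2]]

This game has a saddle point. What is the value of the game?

Row minima: 6, 0, -7 → Firm A's maximin is 6.
Column maxima: 8, 6 → Firm B's minimax is 6.
They coincide at (I, s2), so the value is 6.

6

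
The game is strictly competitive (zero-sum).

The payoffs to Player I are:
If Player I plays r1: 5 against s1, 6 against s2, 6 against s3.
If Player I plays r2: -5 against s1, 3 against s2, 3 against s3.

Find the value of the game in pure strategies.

Row minima: 5, -5 → Player I's maximin is 5.
Column maxima: 5, 6, 6 → Player II's minimax is 5.
They coincide at (r1, s1), so the value is 5.

5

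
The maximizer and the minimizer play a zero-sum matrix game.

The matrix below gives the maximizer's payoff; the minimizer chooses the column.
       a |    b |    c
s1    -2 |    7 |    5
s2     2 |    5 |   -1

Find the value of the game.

Column b is strictly dominated by c for the minimizer (it gives the maximizer more in every row).
The remaining 2×2 game on (s1, s2) × (a, c) has no saddle point. Let the maximizer play s1 with probability p; indifference gives −2p + 2(1−p) = 5p − (1−p), so p = 3/10.
Similarly the minimizer's optimal q on a is 3/5, and the value is -2·(3/5) + (5)·(2/5) = 4/5.

4/5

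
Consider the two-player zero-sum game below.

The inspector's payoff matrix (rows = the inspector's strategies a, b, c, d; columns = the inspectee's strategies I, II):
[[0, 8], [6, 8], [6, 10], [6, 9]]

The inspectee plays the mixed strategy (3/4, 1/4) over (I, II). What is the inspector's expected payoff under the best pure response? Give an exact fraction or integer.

a: (0)·(3/4) + (8)·(1/4) = 2.
b: (6)·(3/4) + (8)·(1/4) = 13/2.
c: (6)·(3/4) + (10)·(1/4) = 7.
d: (6)·(3/4) + (9)·(1/4) = 27/4.
The best pure response is c with expected payoff 7.

7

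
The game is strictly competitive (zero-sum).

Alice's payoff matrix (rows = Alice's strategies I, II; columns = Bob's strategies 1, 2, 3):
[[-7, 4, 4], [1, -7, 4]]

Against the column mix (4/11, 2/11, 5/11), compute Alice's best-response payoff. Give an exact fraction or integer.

I: (-7)·(4/11) + (4)·(2/11) + (4)·(5/11) = 0.
II: (1)·(4/11) + (-7)·(2/11) + (4)·(5/11) = 10/11.
The best pure response is II with expected payoff 10/11.

10/11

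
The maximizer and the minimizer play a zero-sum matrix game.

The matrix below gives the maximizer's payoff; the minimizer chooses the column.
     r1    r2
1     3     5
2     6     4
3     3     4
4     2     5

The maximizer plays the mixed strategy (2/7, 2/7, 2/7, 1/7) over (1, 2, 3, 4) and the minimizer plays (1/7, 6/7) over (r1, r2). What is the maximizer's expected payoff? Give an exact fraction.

Against (1/7, 6/7), each row's expected payoff is 1: 33/7; 2: 30/7; 3: 27/7; 4: 32/7.
Taking the (2/7, 2/7, 2/7, 1/7)-weighted average: (2/7)·(33/7) + (2/7)·(30/7) + (2/7)·(27/7) + (1/7)·(32/7) = 212/49.

212/49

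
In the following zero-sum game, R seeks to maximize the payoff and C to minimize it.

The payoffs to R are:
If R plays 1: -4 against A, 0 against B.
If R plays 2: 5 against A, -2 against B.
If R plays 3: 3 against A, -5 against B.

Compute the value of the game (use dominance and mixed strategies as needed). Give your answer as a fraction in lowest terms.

Row 3 is strictly dominated by row 2, so R never plays it.
The remaining 2×2 game on (1, 2) × (A, B) has no saddle point. Let R play 1 with probability p; indifference gives −4p + 5(1−p) = −2(1−p), so p = 7/11.
Similarly C's optimal q on A is 2/11, and the value is -4·(2/11) + (0)·(9/11) = -8/11.

-8/11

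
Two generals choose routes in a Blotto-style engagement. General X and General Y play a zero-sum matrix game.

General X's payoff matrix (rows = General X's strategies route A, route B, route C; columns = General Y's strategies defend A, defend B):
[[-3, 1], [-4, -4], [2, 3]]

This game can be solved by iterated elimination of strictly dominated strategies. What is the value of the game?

Row route A is strictly dominated by row route C (2>-3, 3>1); eliminate route A.
Row route B is strictly dominated by row route C (2>-4, 3>-4); eliminate route B.
Column defend B is strictly dominated by defend A for General Y (2<3); eliminate defend B.
Only (route C, defend A) remains, with payoff 2.

2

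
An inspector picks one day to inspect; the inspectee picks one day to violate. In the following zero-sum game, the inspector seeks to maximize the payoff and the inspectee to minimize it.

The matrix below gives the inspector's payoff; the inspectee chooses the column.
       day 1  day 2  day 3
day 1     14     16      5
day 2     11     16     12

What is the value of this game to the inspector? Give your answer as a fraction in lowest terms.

Column day 2 is strictly dominated by day 1 for the inspectee (it gives the inspector more in every row).
The remaining 2×2 game on (day 1, day 2) × (day 1, day 3) has no saddle point. Let the inspector play day 1 with probability p; indifference gives 14p + 11(1−p) = 5p + 12(1−p), so p = 1/10.
Similarly the inspectee's optimal q on day 1 is 7/10, and the value is 14·(7/10) + (5)·(3/10) = 113/10.

113/10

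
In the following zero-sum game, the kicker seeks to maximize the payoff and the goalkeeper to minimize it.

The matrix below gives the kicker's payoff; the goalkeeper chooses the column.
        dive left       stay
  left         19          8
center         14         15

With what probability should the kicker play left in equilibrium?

1/12

Row minima are 8 and 14, so the kicker's maximin is 14; column maxima are 19 and 15, so the goalkeeper's minimax is 15. These differ, so the equilibrium is in mixed strategies.
Let the kicker play left with probability p. The goalkeeper is indifferent when 19p + 14(1−p) = 8p + 15(1−p), giving p = 1/12.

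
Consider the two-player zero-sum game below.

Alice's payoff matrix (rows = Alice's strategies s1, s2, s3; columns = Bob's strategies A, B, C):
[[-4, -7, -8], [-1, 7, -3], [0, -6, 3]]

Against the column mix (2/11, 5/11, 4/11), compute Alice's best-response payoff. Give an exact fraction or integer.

s1: (-4)·(2/11) + (-7)·(5/11) + (-8)·(4/11) = -75/11.
s2: (-1)·(2/11) + (7)·(5/11) + (-3)·(4/11) = 21/11.
s3: (0)·(2/11) + (-6)·(5/11) + (3)·(4/11) = -18/11.
The best pure response is s2 with expected payoff 21/11.

21/11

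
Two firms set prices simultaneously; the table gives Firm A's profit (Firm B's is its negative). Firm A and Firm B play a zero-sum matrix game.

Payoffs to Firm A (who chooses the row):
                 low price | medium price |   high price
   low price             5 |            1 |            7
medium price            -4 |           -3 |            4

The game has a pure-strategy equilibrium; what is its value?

1

Row minima: 1, -4 → Firm A's maximin is 1.
Column maxima: 5, 1, 7 → Firm B's minimax is 1.
They coincide at (low price, medium price), so the value is 1.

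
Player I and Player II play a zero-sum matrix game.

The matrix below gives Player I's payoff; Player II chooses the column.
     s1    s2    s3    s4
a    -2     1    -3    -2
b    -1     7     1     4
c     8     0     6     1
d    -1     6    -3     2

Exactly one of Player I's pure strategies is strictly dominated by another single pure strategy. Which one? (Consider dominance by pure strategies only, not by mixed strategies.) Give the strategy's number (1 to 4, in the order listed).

1

Compare a with b: -1 > -2, 7 > 1, 1 > -3, 4 > -2.
So b strictly dominates a for Player I; a is strictly dominated.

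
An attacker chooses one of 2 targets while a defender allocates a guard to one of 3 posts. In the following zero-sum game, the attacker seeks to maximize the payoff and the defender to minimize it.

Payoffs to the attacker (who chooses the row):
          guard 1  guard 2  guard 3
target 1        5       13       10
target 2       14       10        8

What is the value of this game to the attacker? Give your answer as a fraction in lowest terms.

Column guard 2 is strictly dominated by guard 3 for the defender (it gives the attacker more in every row).
The remaining 2×2 game on (target 1, target 2) × (guard 1, guard 3) has no saddle point. Let the attacker play target 1 with probability p; indifference gives 5p + 14(1−p) = 10p + 8(1−p), so p = 6/11.
Similarly the defender's optimal q on guard 1 is 2/11, and the value is 5·(2/11) + (10)·(9/11) = 100/11.

100/11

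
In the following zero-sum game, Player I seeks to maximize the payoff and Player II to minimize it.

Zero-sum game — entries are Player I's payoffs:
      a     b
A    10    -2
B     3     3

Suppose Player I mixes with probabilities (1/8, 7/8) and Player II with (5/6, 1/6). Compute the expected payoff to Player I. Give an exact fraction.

29/8

Against (5/6, 1/6), each row's expected payoff is A: 8; B: 3.
Taking the (1/8, 7/8)-weighted average: (1/8)·(8) + (7/8)·(3) = 29/8.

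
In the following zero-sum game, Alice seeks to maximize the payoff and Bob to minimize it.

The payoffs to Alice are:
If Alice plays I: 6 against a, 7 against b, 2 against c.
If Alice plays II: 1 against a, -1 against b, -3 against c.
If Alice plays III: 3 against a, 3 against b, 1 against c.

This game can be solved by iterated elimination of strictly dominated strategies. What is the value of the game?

2

Column a is strictly dominated by c for Bob (2<6, -3<1, 1<3); eliminate a.
Row III is strictly dominated by row I (7>3, 2>1); eliminate III.
Column b is strictly dominated by c for Bob (2<7, -3<-1); eliminate b.
Row II is strictly dominated by row I (2>-3); eliminate II.
Only (I, c) remains, with payoff 2.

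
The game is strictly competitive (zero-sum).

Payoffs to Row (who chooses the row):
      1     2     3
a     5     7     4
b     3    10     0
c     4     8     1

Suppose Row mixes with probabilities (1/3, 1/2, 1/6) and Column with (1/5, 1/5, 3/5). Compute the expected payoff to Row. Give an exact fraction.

Against (1/5, 1/5, 3/5), each row's expected payoff is a: 24/5; b: 13/5; c: 3.
Taking the (1/3, 1/2, 1/6)-weighted average: (1/3)·(24/5) + (1/2)·(13/5) + (1/6)·(3) = 17/5.

17/5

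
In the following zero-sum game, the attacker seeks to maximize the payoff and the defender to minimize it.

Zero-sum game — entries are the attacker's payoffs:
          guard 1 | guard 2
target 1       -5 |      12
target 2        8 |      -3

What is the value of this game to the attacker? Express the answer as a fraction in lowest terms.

81/28

Row minima are -5 and -3, so the attacker's maximin is -3; column maxima are 8 and 12, so the defender's minimax is 8. These differ, so the equilibrium is in mixed strategies.
Let the attacker play target 1 with probability p. The defender is indifferent when −5p + 8(1−p) = 12p − 3(1−p), giving p = 11/28.
Let the defender play guard 1 with probability q. The attacker is indifferent when −5q + 12(1−q) = 8q − 3(1−q), giving q = 15/28.
The value is -5·(15/28) + (12)·(13/28) = 81/28.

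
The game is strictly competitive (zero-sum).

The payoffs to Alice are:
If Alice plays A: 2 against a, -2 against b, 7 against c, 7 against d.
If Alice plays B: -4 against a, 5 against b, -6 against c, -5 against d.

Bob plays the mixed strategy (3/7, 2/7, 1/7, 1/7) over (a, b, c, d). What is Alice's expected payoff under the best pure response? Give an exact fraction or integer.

A: (2)·(3/7) + (-2)·(2/7) + (7)·(1/7) + (7)·(1/7) = 16/7.
B: (-4)·(3/7) + (5)·(2/7) + (-6)·(1/7) + (-5)·(1/7) = -13/7.
The best pure response is A with expected payoff 16/7.

16/7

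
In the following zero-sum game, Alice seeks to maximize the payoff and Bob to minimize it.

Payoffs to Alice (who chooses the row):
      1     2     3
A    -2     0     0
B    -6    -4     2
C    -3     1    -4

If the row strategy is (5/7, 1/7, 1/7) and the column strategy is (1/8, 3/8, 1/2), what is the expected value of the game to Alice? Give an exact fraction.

Against (1/8, 3/8, 1/2), each row's expected payoff is A: -1/4; B: -5/4; C: -2.
Taking the (5/7, 1/7, 1/7)-weighted average: (5/7)·(-1/4) + (1/7)·(-5/4) + (1/7)·(-2) = -9/14.

-9/14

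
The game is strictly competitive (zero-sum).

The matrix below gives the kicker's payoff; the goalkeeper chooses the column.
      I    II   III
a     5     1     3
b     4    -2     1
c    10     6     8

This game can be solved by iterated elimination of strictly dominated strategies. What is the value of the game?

6

Column III is strictly dominated by II for the goalkeeper (1<3, -2<1, 6<8); eliminate III.
Row a is strictly dominated by row c (10>5, 6>1); eliminate a.
Row b is strictly dominated by row c (10>4, 6>-2); eliminate b.
Column I is strictly dominated by II for the goalkeeper (6<10); eliminate I.
Only (c, II) remains, with payoff 6.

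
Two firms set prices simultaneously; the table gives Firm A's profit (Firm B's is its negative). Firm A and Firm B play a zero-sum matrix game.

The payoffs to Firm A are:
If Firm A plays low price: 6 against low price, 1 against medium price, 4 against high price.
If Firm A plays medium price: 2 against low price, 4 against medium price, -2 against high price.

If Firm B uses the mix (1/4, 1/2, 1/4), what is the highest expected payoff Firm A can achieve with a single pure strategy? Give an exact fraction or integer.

3

low price: (6)·(1/4) + (1)·(1/2) + (4)·(1/4) = 3.
medium price: (2)·(1/4) + (4)·(1/2) + (-2)·(1/4) = 2.
The best pure response is low price with expected payoff 3.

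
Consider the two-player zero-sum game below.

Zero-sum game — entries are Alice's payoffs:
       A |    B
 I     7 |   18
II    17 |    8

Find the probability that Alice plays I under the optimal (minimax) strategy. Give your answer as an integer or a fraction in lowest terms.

Row minima are 7 and 8, so Alice's maximin is 8; column maxima are 17 and 18, so Bob's minimax is 17. These differ, so the equilibrium is in mixed strategies.
Let Alice play I with probability p. Bob is indifferent when 7p + 17(1−p) = 18p + 8(1−p), giving p = 9/20.

9/20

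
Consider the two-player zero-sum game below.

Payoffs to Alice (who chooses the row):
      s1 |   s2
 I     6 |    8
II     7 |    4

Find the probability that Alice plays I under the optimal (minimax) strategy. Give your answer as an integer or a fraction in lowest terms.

Row minima are 6 and 4, so Alice's maximin is 6; column maxima are 7 and 8, so Bob's minimax is 7. These differ, so the equilibrium is in mixed strategies.
Let Alice play I with probability p. Bob is indifferent when 6p + 7(1−p) = 8p + 4(1−p), giving p = 3/5.

3/5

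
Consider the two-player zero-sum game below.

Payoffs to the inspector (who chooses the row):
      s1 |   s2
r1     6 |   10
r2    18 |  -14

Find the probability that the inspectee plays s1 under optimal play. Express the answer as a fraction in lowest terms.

2/3

Row minima are 6 and -14, so the inspector's maximin is 6; column maxima are 18 and 10, so the inspectee's minimax is 10. These differ, so the equilibrium is in mixed strategies.
Let the inspectee play s1 with probability q. The inspector is indifferent when 6q + 10(1−q) = 18q − 14(1−q), giving q = 2/3.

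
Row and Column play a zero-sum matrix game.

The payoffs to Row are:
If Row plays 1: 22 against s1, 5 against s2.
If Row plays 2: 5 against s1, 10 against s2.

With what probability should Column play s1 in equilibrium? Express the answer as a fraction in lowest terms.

Row minima are 5 and 5, so Row's maximin is 5; column maxima are 22 and 10, so Column's minimax is 10. These differ, so the equilibrium is in mixed strategies.
Let Column play s1 with probability q. Row is indifferent when 22q + 5(1−q) = 5q + 10(1−q), giving q = 5/22.

5/22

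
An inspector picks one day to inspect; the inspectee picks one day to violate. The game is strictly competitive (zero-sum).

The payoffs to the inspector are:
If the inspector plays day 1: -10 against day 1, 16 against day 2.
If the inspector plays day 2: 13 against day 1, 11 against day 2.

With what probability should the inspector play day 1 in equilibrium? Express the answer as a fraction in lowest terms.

Row minima are -10 and 11, so the inspector's maximin is 11; column maxima are 13 and 16, so the inspectee's minimax is 13. These differ, so the equilibrium is in mixed strategies.
Let the inspector play day 1 with probability p. The inspectee is indifferent when −10p + 13(1−p) = 16p + 11(1−p), giving p = 1/14.

1/14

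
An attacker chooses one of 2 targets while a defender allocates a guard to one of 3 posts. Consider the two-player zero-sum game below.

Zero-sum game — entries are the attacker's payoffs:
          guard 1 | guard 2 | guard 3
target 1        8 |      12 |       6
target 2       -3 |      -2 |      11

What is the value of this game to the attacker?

53/8

Column guard 2 is strictly dominated by guard 1 for the defender (it gives the attacker more in every row).
The remaining 2×2 game on (target 1, target 2) × (guard 1, guard 3) has no saddle point. Let the attacker play target 1 with probability p; indifference gives 8p − 3(1−p) = 6p + 11(1−p), so p = 7/8.
Similarly the defender's optimal q on guard 1 is 5/16, and the value is 8·(5/16) + (6)·(11/16) = 53/8.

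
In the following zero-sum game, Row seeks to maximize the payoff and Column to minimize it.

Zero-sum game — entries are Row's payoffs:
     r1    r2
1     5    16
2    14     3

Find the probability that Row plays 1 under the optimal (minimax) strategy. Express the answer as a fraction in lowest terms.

Row minima are 5 and 3, so Row's maximin is 5; column maxima are 14 and 16, so Column's minimax is 14. These differ, so the equilibrium is in mixed strategies.
Let Row play 1 with probability p. Column is indifferent when 5p + 14(1−p) = 16p + 3(1−p), giving p = 1/2.

1/2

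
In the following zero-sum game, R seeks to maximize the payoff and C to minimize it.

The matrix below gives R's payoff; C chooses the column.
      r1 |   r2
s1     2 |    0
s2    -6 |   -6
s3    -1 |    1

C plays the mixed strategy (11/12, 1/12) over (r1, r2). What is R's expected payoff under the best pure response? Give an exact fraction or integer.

11/6

s1: (2)·(11/12) + (0)·(1/12) = 11/6.
s2: (-6)·(11/12) + (-6)·(1/12) = -6.
s3: (-1)·(11/12) + (1)·(1/12) = -5/6.
The best pure response is s1 with expected payoff 11/6.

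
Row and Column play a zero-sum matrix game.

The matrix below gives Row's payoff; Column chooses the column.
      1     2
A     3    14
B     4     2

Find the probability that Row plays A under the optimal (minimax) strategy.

2/13

Row minima are 3 and 2, so Row's maximin is 3; column maxima are 4 and 14, so Column's minimax is 4. These differ, so the equilibrium is in mixed strategies.
Let Row play A with probability p. Column is indifferent when 3p + 4(1−p) = 14p + 2(1−p), giving p = 2/13.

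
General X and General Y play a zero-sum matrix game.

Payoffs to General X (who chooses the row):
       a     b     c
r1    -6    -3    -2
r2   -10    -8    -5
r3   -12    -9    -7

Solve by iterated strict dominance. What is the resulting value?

-6

Row r2 is strictly dominated by row r1 (-6>-10, -3>-8, -2>-5); eliminate r2.
Row r3 is strictly dominated by row r1 (-6>-12, -3>-9, -2>-7); eliminate r3.
Column b is strictly dominated by a for General Y (-6<-3); eliminate b.
Column c is strictly dominated by a for General Y (-6<-2); eliminate c.
Only (r1, a) remains, with payoff -6.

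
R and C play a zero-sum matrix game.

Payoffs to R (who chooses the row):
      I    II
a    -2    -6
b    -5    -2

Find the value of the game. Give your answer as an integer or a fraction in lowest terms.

Row minima are -6 and -5, so R's maximin is -5; column maxima are -2 and -2, so C's minimax is -2. These differ, so the equilibrium is in mixed strategies.
Let R play a with probability p. C is indifferent when −2p − 5(1−p) = −6p − 2(1−p), giving p = 3/7.
Let C play I with probability q. R is indifferent when −2q − 6(1−q) = −5q − 2(1−q), giving q = 4/7.
The value is -2·(4/7) + (-6)·(3/7) = -26/7.

-26/7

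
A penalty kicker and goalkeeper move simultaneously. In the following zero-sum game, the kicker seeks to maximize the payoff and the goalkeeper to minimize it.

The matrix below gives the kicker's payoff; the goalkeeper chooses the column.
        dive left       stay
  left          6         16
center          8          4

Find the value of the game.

52/7

Row minima are 6 and 4, so the kicker's maximin is 6; column maxima are 8 and 16, so the goalkeeper's minimax is 8. These differ, so the equilibrium is in mixed strategies.
Let the kicker play left with probability p. The goalkeeper is indifferent when 6p + 8(1−p) = 16p + 4(1−p), giving p = 2/7.
Let the goalkeeper play dive left with probability q. The kicker is indifferent when 6q + 16(1−q) = 8q + 4(1−q), giving q = 6/7.
The value is 6·(6/7) + (16)·(1/7) = 52/7.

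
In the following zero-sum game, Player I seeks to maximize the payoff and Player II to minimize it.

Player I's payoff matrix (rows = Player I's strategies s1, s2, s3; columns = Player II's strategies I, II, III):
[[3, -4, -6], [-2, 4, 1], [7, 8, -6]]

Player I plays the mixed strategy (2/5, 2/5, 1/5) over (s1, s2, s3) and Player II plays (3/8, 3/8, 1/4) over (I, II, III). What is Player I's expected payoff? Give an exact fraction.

19/40

Against (3/8, 3/8, 1/4), each row's expected payoff is s1: -15/8; s2: 1; s3: 33/8.
Taking the (2/5, 2/5, 1/5)-weighted average: (2/5)·(-15/8) + (2/5)·(1) + (1/5)·(33/8) = 19/40.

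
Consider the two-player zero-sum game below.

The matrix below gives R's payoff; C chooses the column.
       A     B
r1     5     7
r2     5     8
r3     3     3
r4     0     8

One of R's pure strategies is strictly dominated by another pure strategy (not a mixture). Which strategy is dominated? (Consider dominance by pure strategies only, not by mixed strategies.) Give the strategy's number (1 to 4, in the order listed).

3

Compare r3 with r1: 5 > 3, 7 > 3.
So r1 strictly dominates r3 for R; r3 is strictly dominated.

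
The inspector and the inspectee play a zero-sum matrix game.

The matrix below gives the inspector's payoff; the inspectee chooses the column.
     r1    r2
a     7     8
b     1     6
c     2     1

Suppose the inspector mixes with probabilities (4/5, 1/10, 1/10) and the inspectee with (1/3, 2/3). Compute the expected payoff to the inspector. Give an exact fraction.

Against (1/3, 2/3), each row's expected payoff is a: 23/3; b: 13/3; c: 4/3.
Taking the (4/5, 1/10, 1/10)-weighted average: (4/5)·(23/3) + (1/10)·(13/3) + (1/10)·(4/3) = 67/10.

67/10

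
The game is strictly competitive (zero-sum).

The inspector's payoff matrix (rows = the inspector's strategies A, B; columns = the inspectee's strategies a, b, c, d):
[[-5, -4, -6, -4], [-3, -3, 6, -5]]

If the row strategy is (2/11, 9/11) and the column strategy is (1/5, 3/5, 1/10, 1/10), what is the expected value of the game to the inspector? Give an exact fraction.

-59/22

Against (1/5, 3/5, 1/10, 1/10), each row's expected payoff is A: -22/5; B: -23/10.
Taking the (2/11, 9/11)-weighted average: (2/11)·(-22/5) + (9/11)·(-23/10) = -59/22.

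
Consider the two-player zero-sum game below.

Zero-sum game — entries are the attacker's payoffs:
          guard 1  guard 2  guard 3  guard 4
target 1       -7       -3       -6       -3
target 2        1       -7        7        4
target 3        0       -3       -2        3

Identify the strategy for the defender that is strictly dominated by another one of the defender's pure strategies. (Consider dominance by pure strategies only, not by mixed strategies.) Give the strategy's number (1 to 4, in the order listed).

The defender prefers columns that give the attacker less. Compare guard 4 with guard 1: -7 < -3, 1 < 4, 0 < 3.
So guard 1 strictly dominates guard 4 for the defender; guard 4 is strictly dominated.

4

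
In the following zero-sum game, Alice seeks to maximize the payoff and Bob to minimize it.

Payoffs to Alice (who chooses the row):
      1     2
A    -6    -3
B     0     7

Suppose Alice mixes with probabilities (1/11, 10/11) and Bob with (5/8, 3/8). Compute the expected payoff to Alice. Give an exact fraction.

Against (5/8, 3/8), each row's expected payoff is A: -39/8; B: 21/8.
Taking the (1/11, 10/11)-weighted average: (1/11)·(-39/8) + (10/11)·(21/8) = 171/88.

171/88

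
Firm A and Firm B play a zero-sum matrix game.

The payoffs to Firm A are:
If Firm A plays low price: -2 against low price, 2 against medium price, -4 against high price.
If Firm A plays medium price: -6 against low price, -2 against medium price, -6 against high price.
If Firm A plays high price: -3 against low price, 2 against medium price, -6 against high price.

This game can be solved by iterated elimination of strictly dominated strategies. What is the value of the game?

Row medium price is strictly dominated by row low price (-2>-6, 2>-2, -4>-6); eliminate medium price.
Column low price is strictly dominated by high price for Firm B (-4<-2, -6<-3); eliminate low price.
Column medium price is strictly dominated by high price for Firm B (-4<2, -6<2); eliminate medium price.
Row high price is strictly dominated by row low price (-4>-6); eliminate high price.
Only (low price, high price) remains, with payoff -4.

-4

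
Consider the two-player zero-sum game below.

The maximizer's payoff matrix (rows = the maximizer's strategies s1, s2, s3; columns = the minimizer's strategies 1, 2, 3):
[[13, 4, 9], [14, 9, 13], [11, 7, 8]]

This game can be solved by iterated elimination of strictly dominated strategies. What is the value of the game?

Row s3 is strictly dominated by row s2 (14>11, 9>7, 13>8); eliminate s3.
Row s1 is strictly dominated by row s2 (14>13, 9>4, 13>9); eliminate s1.
Column 1 is strictly dominated by 2 for the minimizer (9<14); eliminate 1.
Column 3 is strictly dominated by 2 for the minimizer (9<13); eliminate 3.
Only (s2, 2) remains, with payoff 9.

9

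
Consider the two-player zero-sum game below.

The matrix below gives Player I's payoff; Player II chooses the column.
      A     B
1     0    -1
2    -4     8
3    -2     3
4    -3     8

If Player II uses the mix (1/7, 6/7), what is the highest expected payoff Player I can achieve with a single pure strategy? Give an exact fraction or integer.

1: (0)·(1/7) + (-1)·(6/7) = -6/7.
2: (-4)·(1/7) + (8)·(6/7) = 44/7.
3: (-2)·(1/7) + (3)·(6/7) = 16/7.
4: (-3)·(1/7) + (8)·(6/7) = 45/7.
The best pure response is 4 with expected payoff 45/7.

45/7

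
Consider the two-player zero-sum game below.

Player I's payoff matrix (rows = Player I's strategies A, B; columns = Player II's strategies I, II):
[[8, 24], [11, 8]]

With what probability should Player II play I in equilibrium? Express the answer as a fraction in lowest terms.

Row minima are 8 and 8, so Player I's maximin is 8; column maxima are 11 and 24, so Player II's minimax is 11. These differ, so the equilibrium is in mixed strategies.
Let Player II play I with probability q. Player I is indifferent when 8q + 24(1−q) = 11q + 8(1−q), giving q = 16/19.

16/19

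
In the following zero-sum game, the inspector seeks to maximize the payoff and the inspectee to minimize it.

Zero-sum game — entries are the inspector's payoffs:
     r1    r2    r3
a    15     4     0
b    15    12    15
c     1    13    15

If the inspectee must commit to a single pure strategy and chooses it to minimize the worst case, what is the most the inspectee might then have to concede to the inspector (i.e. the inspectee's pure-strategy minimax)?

The worst case (largest entry) in each column is r1: 15, r2: 13, r3: 15.
The best (smallest) of these is 13.

13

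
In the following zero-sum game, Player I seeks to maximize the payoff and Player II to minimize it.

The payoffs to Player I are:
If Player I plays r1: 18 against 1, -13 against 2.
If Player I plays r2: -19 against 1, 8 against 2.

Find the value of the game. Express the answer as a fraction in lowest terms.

-103/58

Row minima are -13 and -19, so Player I's maximin is -13; column maxima are 18 and 8, so Player II's minimax is 8. These differ, so the equilibrium is in mixed strategies.
Let Player I play r1 with probability p. Player II is indifferent when 18p − 19(1−p) = −13p + 8(1−p), giving p = 27/58.
Let Player II play 1 with probability q. Player I is indifferent when 18q − 13(1−q) = −19q + 8(1−q), giving q = 21/58.
The value is 18·(21/58) + (-13)·(37/58) = -103/58.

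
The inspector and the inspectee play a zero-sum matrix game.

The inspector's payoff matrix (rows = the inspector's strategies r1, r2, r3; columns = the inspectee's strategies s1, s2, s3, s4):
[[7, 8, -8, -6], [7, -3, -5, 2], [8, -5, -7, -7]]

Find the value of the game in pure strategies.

Row minima: -8, -5, -7 → the inspector's maximin is -5.
Column maxima: 8, 8, -5, 2 → the inspectee's minimax is -5.
They coincide at (r2, s3), so the value is -5.

-5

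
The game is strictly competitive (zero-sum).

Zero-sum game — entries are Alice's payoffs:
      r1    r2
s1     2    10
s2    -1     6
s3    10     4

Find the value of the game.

Row s2 is strictly dominated by row s1, so Alice never plays it.
The remaining 2×2 game on (s1, s3) × (r1, r2) has no saddle point. Let Alice play s1 with probability p; indifference gives 2p + 10(1−p) = 10p + 4(1−p), so p = 3/7.
Similarly Bob's optimal q on r1 is 3/7, and the value is 2·(3/7) + (10)·(4/7) = 46/7.

46/7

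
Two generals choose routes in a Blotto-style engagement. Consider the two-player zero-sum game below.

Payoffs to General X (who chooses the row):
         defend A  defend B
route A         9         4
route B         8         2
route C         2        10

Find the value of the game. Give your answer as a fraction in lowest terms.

82/13

Row route B is strictly dominated by row route A, so General X never plays it.
The remaining 2×2 game on (route A, route C) × (defend A, defend B) has no saddle point. Let General X play route A with probability p; indifference gives 9p + 2(1−p) = 4p + 10(1−p), so p = 8/13.
Similarly General Y's optimal q on defend A is 6/13, and the value is 9·(6/13) + (4)·(7/13) = 82/13.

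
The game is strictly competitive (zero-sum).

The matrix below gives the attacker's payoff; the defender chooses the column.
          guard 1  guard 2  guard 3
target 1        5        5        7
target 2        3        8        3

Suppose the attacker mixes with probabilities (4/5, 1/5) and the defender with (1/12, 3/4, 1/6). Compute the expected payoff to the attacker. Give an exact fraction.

Against (1/12, 3/4, 1/6), each row's expected payoff is target 1: 16/3; target 2: 27/4.
Taking the (4/5, 1/5)-weighted average: (4/5)·(16/3) + (1/5)·(27/4) = 337/60.

337/60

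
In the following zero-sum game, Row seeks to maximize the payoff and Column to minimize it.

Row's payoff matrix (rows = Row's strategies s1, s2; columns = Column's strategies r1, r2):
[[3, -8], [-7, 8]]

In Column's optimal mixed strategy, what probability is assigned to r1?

8/13

Row minima are -8 and -7, so Row's maximin is -7; column maxima are 3 and 8, so Column's minimax is 3. These differ, so the equilibrium is in mixed strategies.
Let Column play r1 with probability q. Row is indifferent when 3q − 8(1−q) = −7q + 8(1−q), giving q = 8/13.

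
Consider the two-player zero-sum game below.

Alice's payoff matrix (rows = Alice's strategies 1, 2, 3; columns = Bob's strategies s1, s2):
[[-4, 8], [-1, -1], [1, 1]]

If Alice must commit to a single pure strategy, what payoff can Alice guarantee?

The worst-case payoff for each row is 1: -4, 2: -1, 3: 1.
The best of these is 1.

1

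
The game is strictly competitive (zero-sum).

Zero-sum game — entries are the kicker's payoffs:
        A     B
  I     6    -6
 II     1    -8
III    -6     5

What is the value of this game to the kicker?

-6/23

Row II is strictly dominated by row I, so the kicker never plays it.
The remaining 2×2 game on (I, III) × (A, B) has no saddle point. Let the kicker play I with probability p; indifference gives 6p − 6(1−p) = −6p + 5(1−p), so p = 11/23.
Similarly the goalkeeper's optimal q on A is 11/23, and the value is 6·(11/23) + (-6)·(12/23) = -6/23.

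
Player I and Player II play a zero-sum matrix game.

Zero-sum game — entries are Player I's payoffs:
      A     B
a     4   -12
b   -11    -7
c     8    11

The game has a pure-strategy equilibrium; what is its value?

8

Row minima: -12, -11, 8 → Player I's maximin is 8.
Column maxima: 8, 11 → Player II's minimax is 8.
They coincide at (c, A), so the value is 8.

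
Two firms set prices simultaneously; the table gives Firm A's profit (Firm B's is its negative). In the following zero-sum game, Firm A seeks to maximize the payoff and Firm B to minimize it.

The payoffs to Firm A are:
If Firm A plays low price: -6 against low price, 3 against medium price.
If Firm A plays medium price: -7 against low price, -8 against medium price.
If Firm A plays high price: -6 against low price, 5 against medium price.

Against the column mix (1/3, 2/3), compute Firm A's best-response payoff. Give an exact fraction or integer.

4/3

low price: (-6)·(1/3) + (3)·(2/3) = 0.
medium price: (-7)·(1/3) + (-8)·(2/3) = -23/3.
high price: (-6)·(1/3) + (5)·(2/3) = 4/3.
The best pure response is high price with expected payoff 4/3.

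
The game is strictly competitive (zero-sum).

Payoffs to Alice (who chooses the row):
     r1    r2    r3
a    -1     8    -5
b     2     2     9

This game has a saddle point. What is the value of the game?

2

Row minima: -5, 2 → Alice's maximin is 2.
Column maxima: 2, 8, 9 → Bob's minimax is 2.
They coincide at (b, r1), so the value is 2.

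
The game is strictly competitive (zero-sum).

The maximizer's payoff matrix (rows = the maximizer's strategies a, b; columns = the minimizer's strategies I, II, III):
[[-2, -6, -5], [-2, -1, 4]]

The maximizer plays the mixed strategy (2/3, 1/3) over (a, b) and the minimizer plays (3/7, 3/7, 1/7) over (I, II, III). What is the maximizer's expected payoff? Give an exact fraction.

-3

Against (3/7, 3/7, 1/7), each row's expected payoff is a: -29/7; b: -5/7.
Taking the (2/3, 1/3)-weighted average: (2/3)·(-29/7) + (1/3)·(-5/7) = -3.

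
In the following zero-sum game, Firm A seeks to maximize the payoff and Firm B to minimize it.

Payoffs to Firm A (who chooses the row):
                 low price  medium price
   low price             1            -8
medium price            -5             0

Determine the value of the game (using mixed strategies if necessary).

Row minima are -8 and -5, so Firm A's maximin is -5; column maxima are 1 and 0, so Firm B's minimax is 0. These differ, so the equilibrium is in mixed strategies.
Let Firm A play low price with probability p. Firm B is indifferent when p − 5(1−p) = −8p, giving p = 5/14.
Let Firm B play low price with probability q. Firm A is indifferent when q − 8(1−q) = −5q, giving q = 4/7.
The value is 1·(4/7) + (-8)·(3/7) = -20/7.

-20/7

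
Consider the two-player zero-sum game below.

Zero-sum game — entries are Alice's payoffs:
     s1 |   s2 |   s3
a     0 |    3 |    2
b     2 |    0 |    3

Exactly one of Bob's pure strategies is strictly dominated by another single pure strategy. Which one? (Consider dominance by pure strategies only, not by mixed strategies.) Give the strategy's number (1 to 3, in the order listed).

3

Bob prefers columns that give Alice less. Compare s3 with s1: 0 < 2, 2 < 3.
So s1 strictly dominates s3 for Bob; s3 is strictly dominated.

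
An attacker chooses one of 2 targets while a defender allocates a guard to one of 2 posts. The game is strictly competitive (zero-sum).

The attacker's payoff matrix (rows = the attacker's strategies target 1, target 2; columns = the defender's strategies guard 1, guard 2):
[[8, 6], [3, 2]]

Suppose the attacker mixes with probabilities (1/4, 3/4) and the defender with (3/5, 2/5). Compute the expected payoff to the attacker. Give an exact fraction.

Against (3/5, 2/5), each row's expected payoff is target 1: 36/5; target 2: 13/5.
Taking the (1/4, 3/4)-weighted average: (1/4)·(36/5) + (3/4)·(13/5) = 15/4.

15/4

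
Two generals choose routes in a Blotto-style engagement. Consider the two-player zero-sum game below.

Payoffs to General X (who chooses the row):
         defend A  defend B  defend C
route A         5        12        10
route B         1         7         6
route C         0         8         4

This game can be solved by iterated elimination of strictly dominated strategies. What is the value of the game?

Column defend C is strictly dominated by defend A for General Y (5<10, 1<6, 0<4); eliminate defend C.
Column defend B is strictly dominated by defend A for General Y (5<12, 1<7, 0<8); eliminate defend B.
Row route B is strictly dominated by row route A (5>1); eliminate route B.
Row route C is strictly dominated by row route A (5>0); eliminate route C.
Only (route A, defend A) remains, with payoff 5.

5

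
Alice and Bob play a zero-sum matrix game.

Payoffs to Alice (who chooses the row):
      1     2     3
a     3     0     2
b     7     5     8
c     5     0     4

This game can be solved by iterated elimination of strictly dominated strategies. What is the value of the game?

Row c is strictly dominated by row b (7>5, 5>0, 8>4); eliminate c.
Row a is strictly dominated by row b (7>3, 5>0, 8>2); eliminate a.
Column 3 is strictly dominated by 1 for Bob (7<8); eliminate 3.
Column 1 is strictly dominated by 2 for Bob (5<7); eliminate 1.
Only (b, 2) remains, with payoff 5.

5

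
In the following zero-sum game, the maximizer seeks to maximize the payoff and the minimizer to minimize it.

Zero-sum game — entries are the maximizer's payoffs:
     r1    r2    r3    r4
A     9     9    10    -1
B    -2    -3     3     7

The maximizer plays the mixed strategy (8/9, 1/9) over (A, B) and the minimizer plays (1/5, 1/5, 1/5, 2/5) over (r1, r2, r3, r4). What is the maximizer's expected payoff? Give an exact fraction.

44/9

Against (1/5, 1/5, 1/5, 2/5), each row's expected payoff is A: 26/5; B: 12/5.
Taking the (8/9, 1/9)-weighted average: (8/9)·(26/5) + (1/9)·(12/5) = 44/9.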